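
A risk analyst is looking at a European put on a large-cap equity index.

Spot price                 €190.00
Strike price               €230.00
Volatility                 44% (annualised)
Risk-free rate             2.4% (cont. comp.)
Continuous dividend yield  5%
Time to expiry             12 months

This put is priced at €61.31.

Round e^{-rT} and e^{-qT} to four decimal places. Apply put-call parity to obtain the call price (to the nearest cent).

€17.49

exp(−qT) = exp(−0.05·1) = 0.9512;  exp(−rT) = exp(−0.024·1) = 0.9763
Put-call parity: C − P = S·e^(−qT) − K·e^(−rT) = 190·0.9512 − 230·0.9763 = 180.7280 − 224.5490 = -43.8210
C = P + (C − P) = 61.31 + (-43.8210) = 17.4890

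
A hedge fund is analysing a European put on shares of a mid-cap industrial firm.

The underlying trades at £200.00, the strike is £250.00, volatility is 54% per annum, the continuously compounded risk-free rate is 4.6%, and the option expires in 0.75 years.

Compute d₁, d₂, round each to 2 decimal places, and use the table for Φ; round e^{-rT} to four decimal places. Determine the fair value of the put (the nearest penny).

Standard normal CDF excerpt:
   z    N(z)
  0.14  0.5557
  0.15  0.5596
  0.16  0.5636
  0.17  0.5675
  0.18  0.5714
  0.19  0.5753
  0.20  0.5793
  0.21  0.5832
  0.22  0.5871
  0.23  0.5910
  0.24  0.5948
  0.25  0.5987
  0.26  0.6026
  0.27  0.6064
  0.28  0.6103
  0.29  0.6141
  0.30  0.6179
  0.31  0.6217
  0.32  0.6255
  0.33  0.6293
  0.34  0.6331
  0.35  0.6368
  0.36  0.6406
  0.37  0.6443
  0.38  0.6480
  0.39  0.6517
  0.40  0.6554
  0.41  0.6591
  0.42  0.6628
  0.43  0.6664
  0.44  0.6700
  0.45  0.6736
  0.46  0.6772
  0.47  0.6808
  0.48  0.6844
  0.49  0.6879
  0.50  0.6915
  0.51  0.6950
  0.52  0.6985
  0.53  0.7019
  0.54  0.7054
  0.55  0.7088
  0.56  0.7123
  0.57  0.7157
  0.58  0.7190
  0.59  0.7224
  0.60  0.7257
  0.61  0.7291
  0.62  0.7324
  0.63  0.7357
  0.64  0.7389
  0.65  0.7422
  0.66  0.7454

σ√T = 0.54 × 0.8660 = 0.4677
d₁ = [ln(200/250) + (0.046 + 0.54²/2)·0.75] / 0.4677 = [-0.2231 + 0.1439] / 0.4677 = -0.1696 → -0.17
d₂ = d₁ − σ√T = -0.1696 − 0.4677 = -0.6372 → -0.64
exp(−rT) = exp(−0.046·0.75) = 0.9661
N(−d₂) = N(0.64) = 0.7389;  N(−d₁) = N(0.17) = 0.5675
P = 250·0.9661·0.7389 − 200·0.5675 = 178.4628 − 113.5000 = 64.9628

£64.96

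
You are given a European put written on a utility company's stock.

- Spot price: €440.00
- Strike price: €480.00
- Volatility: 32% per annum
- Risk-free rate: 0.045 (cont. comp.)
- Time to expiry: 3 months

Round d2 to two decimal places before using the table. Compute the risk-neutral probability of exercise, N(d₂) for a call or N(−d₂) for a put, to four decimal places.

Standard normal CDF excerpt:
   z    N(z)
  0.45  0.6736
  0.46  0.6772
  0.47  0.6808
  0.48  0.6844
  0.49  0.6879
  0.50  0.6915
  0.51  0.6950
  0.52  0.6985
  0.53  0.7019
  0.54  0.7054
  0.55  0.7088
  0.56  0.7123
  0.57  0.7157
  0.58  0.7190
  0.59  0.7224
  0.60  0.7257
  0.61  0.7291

0.7088

σ√T = 0.32 × 0.5000 = 0.1600
d₁ = [ln(440/480) + (0.045 + 0.32²/2)·0.25] / 0.1600 = [-0.0870 + 0.0241] / 0.1600 = -0.3935 ≈ -0.39
d₂ = d₁ − σ√T = -0.3935 − 0.1600 = -0.5535 ≈ -0.55
Risk-neutral Pr[S_T < K] = N(−d₂) = N(0.55) = 0.7088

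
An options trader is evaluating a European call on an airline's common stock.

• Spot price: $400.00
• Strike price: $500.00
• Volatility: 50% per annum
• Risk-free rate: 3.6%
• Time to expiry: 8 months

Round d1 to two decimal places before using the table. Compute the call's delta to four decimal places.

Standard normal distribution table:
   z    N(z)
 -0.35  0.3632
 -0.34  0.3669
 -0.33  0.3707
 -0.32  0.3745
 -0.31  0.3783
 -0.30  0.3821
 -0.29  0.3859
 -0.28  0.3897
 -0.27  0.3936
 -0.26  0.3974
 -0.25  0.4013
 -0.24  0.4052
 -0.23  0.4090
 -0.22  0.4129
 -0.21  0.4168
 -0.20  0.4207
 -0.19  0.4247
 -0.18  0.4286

σ√T = 0.5 × 0.8165 = 0.4082
d₁ = [ln(400/500) + (0.036 + 0.5²/2)·0.6667] / 0.4082 = [-0.2231 + 0.1073] / 0.4082 = -0.2837 → -0.28
N(d₁) = N(-0.28) = 0.3897
Δ_call = N(d₁) = 0.3897

0.3897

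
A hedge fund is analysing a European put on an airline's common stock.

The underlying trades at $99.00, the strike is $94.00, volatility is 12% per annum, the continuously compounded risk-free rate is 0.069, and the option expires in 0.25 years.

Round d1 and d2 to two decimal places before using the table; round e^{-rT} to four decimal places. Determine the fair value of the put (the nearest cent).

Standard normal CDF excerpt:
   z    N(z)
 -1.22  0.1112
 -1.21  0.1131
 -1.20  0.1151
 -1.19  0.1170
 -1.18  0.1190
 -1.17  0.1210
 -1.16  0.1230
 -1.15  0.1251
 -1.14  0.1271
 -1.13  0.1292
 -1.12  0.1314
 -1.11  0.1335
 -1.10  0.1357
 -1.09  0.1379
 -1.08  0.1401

σ√T = 0.12·√0.25 = 0.0600
d₁ = [ln(99/94) + (0.069 + 0.12²/2)·0.25] / 0.0600 = [0.0518 + 0.0191] / 0.0600 = 1.1813 → 1.18
d₂ = d₁ − σ√T = 1.1813 − 0.0600 = 1.1213 → 1.12
exp(−rT) = exp(−0.069·0.25) = 0.9829
N(−d₂) = N(-1.12) = 0.1314;  N(−d₁) = N(-1.18) = 0.1190
P = 94·0.9829·0.1314 − 99·0.1190 = 12.1404 − 11.7810 = 0.3594

$0.36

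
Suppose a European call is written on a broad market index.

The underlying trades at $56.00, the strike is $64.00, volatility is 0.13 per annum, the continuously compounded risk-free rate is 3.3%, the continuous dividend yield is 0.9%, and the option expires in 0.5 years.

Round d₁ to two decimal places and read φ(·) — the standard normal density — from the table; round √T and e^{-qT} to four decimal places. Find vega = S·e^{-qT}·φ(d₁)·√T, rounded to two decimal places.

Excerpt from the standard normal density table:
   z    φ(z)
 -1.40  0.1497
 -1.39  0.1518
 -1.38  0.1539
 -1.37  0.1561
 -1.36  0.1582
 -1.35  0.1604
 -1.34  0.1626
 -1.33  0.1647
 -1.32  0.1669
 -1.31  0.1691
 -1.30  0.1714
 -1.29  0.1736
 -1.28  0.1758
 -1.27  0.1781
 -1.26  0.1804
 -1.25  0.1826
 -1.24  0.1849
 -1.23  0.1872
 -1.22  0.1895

6.93

T = 0.5;  σ√T = 0.0919
ln(S/K) + (r − q + σ²/2)T = ln(56/64) + (0.033 − 0.009 + 0.13²/2)·0.5 = -0.1335 + 0.0162 = -0.1173
d₁ = -0.1173 / 0.0919 = -1.2761 which rounds to -1.28
√T = √0.5 = 0.7071
φ(d₁) = φ(-1.28) = 0.1758
exp(−qT) = exp(−0.009·0.5) = 0.9955
vega = S·exp(−qT)·φ(d₁)·√T = 56·0.9955·0.1758·0.7071 = 6.9299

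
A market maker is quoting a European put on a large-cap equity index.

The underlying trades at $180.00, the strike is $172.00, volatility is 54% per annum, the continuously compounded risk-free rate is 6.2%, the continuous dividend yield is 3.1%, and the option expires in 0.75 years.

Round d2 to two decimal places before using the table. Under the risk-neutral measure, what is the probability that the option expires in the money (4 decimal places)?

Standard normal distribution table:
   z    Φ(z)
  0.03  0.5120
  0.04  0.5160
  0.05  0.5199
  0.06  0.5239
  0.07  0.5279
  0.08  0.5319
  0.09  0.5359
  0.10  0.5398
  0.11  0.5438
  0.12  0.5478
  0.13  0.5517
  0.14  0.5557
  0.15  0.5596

σ√T = 0.54 × 0.8660 = 0.4677
ln(S/K) + (r − q + σ²/2)T = ln(180/172) + (0.062 − 0.031 + 0.54²/2)·0.75 = 0.0455 + 0.1326 = 0.1781
d₁ = 0.1781 / 0.4677 = 0.3808 ≈ 0.38
d₂ = d₁ − σ√T = 0.3808 − 0.4677 = -0.0869 ≈ -0.09
Pr(exercise) under Q = N(−d₂) = N(0.09) = 0.5359

0.5359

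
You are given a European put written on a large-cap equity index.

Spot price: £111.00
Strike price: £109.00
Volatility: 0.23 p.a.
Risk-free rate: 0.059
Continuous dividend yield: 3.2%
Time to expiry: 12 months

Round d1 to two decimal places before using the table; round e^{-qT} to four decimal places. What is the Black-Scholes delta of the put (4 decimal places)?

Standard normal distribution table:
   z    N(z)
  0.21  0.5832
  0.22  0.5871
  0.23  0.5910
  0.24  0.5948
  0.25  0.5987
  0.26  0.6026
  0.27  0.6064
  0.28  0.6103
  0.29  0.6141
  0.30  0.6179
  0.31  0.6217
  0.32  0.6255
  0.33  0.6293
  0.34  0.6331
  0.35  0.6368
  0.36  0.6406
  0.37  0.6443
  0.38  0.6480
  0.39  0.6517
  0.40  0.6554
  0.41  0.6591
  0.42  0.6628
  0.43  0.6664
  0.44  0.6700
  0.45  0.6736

-0.3664

T = 1;  σ√T = 0.2300
ln(S/K) + (r − q + σ²/2)T = ln(111/109) + (0.059 − 0.032 + 0.23²/2)·1 = 0.0182 + 0.0534 = 0.0716
d₁ = 0.0716 / 0.2300 = 0.3114 which rounds to 0.31
N(d₁) = N(0.31) = 0.6217
Δ_put = e^(−qT)·(N(d₁) − 1) = 0.9685·(0.6217 − 1) = -0.3664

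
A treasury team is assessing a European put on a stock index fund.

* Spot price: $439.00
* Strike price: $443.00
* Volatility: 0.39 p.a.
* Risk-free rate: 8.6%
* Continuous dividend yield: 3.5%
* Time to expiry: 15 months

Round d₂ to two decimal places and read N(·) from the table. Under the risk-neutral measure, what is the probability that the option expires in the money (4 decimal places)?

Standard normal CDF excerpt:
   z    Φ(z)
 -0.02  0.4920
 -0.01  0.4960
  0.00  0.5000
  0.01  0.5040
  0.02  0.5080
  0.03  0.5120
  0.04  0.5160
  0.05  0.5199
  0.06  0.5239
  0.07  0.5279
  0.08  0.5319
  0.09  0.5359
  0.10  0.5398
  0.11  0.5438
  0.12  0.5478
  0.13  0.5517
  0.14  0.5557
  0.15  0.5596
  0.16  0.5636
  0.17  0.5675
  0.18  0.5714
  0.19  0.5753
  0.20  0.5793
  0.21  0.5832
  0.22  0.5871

0.5359

T = 1.25;  σ√T = 0.4360
d₁ = [ln(439/443) + (0.086 − 0.035 + 0.39²/2)·1.25] / 0.4360 = [-0.0091 + 0.1588] / 0.4360 = 0.3434 which rounds to 0.34
d₂ = d₁ − σ√T = 0.3434 − 0.4360 = -0.0926 which rounds to -0.09
Risk-neutral Pr[S_T < K] = N(−d₂) = N(0.09) = 0.5359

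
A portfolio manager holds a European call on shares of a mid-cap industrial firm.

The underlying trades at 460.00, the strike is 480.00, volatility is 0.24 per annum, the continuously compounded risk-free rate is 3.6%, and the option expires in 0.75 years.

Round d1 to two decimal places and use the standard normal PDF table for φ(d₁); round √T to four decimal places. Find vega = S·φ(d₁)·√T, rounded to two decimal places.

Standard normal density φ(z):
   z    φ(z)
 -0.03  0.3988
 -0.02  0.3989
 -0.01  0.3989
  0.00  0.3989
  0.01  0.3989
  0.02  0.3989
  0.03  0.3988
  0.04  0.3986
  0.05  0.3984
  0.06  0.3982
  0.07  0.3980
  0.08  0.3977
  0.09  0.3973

σ√T = 0.24 × 0.8660 = 0.2078
d₁ = [ln(460/480) + (0.036 + 0.24²/2)·0.75] / 0.2078 = [-0.0426 + 0.0486] / 0.2078 = 0.0291 ⇒ 0.03
√T = √0.75 = 0.8660
φ(d₁) = φ(0.03) = 0.3988
vega = S·φ(d₁)·√T = 460·0.3988·0.8660 = 158.8660
(The put has the same vega.)

158.87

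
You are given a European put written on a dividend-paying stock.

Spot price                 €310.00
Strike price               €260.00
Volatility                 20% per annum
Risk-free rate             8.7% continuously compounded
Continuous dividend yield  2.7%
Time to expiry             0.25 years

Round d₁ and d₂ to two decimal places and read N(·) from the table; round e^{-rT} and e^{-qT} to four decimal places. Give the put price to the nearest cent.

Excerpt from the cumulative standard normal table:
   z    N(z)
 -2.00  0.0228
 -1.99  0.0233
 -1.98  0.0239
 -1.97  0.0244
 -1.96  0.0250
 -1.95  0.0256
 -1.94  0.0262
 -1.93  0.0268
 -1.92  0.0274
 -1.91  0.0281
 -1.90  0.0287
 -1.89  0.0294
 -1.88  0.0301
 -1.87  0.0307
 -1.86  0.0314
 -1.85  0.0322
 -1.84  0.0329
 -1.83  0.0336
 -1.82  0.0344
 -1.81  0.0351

T = 0.25;  σ√T = 0.1000
d₁ = [ln(310/260) + (0.087 − 0.027 + 0.2²/2)·0.25] / 0.1000 = [0.1759 + 0.0200] / 0.1000 = 1.9589 ≈ 1.96
d₂ = d₁ − σ√T = 1.9589 − 0.1000 = 1.8589 ≈ 1.86
exp(−qT) = exp(−0.027·0.25) = 0.9933;  exp(−rT) = exp(−0.087·0.25) = 0.9785
P = 260·0.9785·N(-1.86) − 310·0.9933·N(-1.96) = 260·0.9785·0.0314 − 310·0.9933·0.0250 = 7.9885 − 7.6981 = 0.2904

€0.29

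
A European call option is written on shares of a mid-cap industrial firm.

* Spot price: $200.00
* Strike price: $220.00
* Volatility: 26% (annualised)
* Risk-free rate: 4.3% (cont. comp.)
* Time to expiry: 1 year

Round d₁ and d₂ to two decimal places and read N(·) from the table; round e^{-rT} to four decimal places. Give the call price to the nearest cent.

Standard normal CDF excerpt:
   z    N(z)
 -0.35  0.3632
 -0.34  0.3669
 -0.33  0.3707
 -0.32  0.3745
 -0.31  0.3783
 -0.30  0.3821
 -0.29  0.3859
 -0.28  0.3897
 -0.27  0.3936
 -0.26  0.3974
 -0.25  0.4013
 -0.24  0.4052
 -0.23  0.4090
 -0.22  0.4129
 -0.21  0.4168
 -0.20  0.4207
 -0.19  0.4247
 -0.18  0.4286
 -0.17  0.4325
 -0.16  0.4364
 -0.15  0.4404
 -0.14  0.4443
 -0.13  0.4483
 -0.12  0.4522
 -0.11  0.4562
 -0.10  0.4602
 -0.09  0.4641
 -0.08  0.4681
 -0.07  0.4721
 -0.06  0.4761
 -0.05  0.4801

$16.30

σ√T = 0.26·√1 = 0.2600
d₁ = [ln(200/220) + (0.043 + 0.26²/2)·1] / 0.2600 = [-0.0953 + 0.0768] / 0.2600 = -0.0712 → -0.07
d₂ = d₁ − σ√T = -0.0712 − 0.2600 = -0.3312 → -0.33
e^(−rT) = e^(−0.043·1) = 0.9579
N(d₁) = N(-0.07) = 0.4721;  N(d₂) = N(-0.33) = 0.3707
C = 200·0.4721 − 220·0.9579·0.3707 = 94.4200 − 78.1206 = 16.2994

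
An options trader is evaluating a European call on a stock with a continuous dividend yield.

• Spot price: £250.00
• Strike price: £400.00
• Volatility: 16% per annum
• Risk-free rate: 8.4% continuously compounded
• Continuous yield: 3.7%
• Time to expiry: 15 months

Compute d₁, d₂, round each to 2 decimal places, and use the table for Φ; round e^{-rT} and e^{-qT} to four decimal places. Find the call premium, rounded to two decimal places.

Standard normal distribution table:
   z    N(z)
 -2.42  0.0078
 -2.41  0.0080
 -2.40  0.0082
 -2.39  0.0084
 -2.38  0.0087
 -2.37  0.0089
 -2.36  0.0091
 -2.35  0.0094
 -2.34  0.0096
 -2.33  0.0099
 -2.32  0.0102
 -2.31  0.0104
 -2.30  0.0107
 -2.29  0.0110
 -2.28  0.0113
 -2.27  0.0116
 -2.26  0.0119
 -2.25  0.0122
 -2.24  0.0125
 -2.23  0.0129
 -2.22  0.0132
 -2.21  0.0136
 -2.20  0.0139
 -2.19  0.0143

£0.22

σ√T = 0.16 × 1.1180 = 0.1789
d₁ = [ln(250/400) + (0.084 − 0.037 + 0.16²/2)·1.25] / 0.1789 = [-0.4700 + 0.0748] / 0.1789 = -2.2095 ⇒ -2.21
d₂ = d₁ − σ√T = -2.2095 − 0.1789 = -2.3884 ⇒ -2.39
exp(−qT) = exp(−0.037·1.25) = 0.9548;  exp(−rT) = exp(−0.084·1.25) = 0.9003
N(d₁) = N(-2.21) = 0.0136;  N(d₂) = N(-2.39) = 0.0084
C = 250·0.9548·0.0136 − 400·0.9003·0.0084 = 3.2463 − 3.0250 = 0.2213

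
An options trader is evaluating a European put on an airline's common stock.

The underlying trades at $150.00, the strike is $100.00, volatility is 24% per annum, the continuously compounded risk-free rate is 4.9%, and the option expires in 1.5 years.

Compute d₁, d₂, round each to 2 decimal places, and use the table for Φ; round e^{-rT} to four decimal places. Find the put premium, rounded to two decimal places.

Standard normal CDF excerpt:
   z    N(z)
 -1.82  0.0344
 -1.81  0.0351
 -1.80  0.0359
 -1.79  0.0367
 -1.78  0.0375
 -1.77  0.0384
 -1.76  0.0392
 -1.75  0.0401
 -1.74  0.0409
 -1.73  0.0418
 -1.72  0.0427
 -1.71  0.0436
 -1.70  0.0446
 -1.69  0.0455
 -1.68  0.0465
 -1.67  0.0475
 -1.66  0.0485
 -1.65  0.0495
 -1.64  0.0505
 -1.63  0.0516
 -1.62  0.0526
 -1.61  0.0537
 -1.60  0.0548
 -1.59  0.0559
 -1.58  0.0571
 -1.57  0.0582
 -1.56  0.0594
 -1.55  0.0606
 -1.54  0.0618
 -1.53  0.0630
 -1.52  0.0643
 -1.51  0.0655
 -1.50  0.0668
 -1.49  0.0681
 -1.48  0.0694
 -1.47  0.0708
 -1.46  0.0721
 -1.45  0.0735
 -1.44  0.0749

$0.82

T = 1.5;  σ√T = 0.2939
d₁ = [ln(150/100) + (0.049 + 0.24²/2)·1.5] / 0.2939 = [0.4055 + 0.1167] / 0.2939 = 1.7764 ⇒ 1.78
d₂ = d₁ − σ√T = 1.7764 − 0.2939 = 1.4825 ⇒ 1.48
exp(−rT) = exp(−0.049·1.5) = 0.9291
N(−d₂) = N(-1.48) = 0.0694;  N(−d₁) = N(-1.78) = 0.0375
P = 100·0.9291·0.0694 − 150·0.0375 = 6.4480 − 5.6250 = 0.8230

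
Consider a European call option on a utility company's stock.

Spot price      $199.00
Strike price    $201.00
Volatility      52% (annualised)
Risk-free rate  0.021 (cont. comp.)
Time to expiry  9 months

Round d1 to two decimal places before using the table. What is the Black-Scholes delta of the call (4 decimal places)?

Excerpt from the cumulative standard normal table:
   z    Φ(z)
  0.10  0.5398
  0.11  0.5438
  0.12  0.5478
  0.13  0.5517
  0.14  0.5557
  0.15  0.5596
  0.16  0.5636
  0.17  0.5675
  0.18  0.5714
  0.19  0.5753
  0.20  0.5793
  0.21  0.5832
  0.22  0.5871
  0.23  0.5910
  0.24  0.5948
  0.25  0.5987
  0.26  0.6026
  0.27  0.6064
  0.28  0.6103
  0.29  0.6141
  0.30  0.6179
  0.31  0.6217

σ√T = 0.52 × 0.8660 = 0.4503
d₁ = [ln(199/201) + (0.021 + 0.52²/2)·0.75] / 0.4503 = [-0.0100 + 0.1172] / 0.4503 = 0.2379 which rounds to 0.24
N(d₁) = N(0.24) = 0.5948
Δ_call = N(d₁) = 0.5948

0.5948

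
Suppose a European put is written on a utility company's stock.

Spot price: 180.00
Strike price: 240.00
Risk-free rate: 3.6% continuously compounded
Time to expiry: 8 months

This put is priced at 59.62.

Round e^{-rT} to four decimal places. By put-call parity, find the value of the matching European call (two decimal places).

5.31

e^(−rT) = e^(−0.036·0.6667) = 0.9763
Put-call parity: C − P = S − K·e^(−rT) = 180 − 240·0.9763 = 180 − 234.3120 = -54.3120
C = P + (C − P) = 59.62 + (-54.3120) = 5.3080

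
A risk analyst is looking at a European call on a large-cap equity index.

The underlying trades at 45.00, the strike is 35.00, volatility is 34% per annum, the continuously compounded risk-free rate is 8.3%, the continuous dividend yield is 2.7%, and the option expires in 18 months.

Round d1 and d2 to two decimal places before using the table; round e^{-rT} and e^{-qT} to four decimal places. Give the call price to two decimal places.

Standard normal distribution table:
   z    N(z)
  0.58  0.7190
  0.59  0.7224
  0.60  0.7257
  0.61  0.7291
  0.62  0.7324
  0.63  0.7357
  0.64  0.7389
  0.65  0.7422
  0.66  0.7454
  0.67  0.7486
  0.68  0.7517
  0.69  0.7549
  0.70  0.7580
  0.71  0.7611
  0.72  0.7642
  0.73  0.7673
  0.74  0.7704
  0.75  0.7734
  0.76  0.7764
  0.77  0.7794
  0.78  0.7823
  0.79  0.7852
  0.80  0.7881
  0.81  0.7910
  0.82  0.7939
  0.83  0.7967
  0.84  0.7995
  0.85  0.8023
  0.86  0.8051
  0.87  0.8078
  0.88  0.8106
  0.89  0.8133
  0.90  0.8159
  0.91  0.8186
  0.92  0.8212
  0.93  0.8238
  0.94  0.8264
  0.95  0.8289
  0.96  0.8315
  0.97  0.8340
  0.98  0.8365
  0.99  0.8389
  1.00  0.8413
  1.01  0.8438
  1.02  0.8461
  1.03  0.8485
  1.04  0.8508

14.04

T = 1.5;  σ√T = 0.4164
d₁ = [ln(45/35) + (0.083 − 0.027 + ½·0.34²)·1.5] / (σ√T) = (0.2513 + 0.1707) / 0.4164 = 1.0135 ⇒ 1.01
d₂ = 1.0135 − 0.4164 = 0.5970 ⇒ 0.60
exp(−qT) = exp(−0.027·1.5) = 0.9603;  exp(−rT) = exp(−0.083·1.5) = 0.8829
N(d₁) = N(1.01) = 0.8438;  N(d₂) = N(0.60) = 0.7257
C = 45·0.9603·0.8438 − 35·0.8829·0.7257 = 36.4636 − 22.4252 = 14.0383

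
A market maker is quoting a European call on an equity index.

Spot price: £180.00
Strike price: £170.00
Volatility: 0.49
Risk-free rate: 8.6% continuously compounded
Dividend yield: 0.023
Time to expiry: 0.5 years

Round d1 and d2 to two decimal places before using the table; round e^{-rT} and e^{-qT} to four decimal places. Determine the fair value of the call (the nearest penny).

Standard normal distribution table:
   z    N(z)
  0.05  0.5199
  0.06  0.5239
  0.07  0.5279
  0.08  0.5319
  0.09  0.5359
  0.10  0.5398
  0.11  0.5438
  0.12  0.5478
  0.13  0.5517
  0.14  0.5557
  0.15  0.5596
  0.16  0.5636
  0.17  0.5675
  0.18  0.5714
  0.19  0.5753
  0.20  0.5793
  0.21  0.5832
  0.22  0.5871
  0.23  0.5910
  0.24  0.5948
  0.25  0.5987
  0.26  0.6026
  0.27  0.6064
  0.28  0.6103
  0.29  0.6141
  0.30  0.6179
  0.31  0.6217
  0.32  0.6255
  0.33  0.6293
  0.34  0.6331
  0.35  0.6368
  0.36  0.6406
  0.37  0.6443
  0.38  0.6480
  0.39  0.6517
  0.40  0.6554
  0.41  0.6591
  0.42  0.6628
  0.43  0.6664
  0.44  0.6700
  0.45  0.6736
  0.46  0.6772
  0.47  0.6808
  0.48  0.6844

T = 0.5;  σ√T = 0.3465
ln(S/K) + (r − q + σ²/2)T = ln(180/170) + (0.086 − 0.023 + 0.49²/2)·0.5 = 0.0572 + 0.0915 = 0.1487
d₁ = 0.1487 / 0.3465 = 0.4291 which rounds to 0.43
d₂ = d₁ − σ√T = 0.4291 − 0.3465 = 0.0826 which rounds to 0.08
e^(−qT) = e^(−0.023·0.5) = 0.9886;  e^(−rT) = e^(−0.086·0.5) = 0.9579
N(d₁) = N(0.43) = 0.6664;  N(d₂) = N(0.08) = 0.5319
C = 180·0.9886·0.6664 − 170·0.9579·0.5319 = 118.5845 − 86.6162 = 31.9684

£31.97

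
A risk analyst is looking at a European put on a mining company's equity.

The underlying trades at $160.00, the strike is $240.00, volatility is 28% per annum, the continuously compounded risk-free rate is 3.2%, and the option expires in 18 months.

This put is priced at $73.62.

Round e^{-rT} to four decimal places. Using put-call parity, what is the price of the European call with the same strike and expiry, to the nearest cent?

e^(−rT) = e^(−0.032·1.5) = 0.9531
Put-call parity: C − P = S − K·e^(−rT) = 160 − 240·0.9531 = 160 − 228.7440 = -68.7440
C = P + (C − P) = 73.62 + (-68.7440) = 4.8760

$4.88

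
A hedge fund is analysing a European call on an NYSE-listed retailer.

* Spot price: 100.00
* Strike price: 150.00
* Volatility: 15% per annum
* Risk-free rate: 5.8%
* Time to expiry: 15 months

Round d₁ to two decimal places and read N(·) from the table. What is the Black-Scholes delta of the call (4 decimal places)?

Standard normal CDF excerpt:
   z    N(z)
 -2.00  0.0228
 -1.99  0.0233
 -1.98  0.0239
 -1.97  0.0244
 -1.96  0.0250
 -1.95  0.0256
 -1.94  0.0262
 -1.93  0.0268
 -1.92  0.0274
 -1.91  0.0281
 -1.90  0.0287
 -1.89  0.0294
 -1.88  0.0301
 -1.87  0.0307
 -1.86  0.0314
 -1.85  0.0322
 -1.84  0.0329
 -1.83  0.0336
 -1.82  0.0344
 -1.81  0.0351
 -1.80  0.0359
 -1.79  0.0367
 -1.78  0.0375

T = 1.25;  σ√T = 0.1677
d₁ = [ln(100/150) + (0.058 + ½·0.15²)·1.25] / (σ√T) = (-0.4055 + 0.0866) / 0.1677 = -1.9016 ≈ -1.90
N(d₁) = N(-1.90) = 0.0287
Δ_call = N(d₁) = 0.0287

0.0287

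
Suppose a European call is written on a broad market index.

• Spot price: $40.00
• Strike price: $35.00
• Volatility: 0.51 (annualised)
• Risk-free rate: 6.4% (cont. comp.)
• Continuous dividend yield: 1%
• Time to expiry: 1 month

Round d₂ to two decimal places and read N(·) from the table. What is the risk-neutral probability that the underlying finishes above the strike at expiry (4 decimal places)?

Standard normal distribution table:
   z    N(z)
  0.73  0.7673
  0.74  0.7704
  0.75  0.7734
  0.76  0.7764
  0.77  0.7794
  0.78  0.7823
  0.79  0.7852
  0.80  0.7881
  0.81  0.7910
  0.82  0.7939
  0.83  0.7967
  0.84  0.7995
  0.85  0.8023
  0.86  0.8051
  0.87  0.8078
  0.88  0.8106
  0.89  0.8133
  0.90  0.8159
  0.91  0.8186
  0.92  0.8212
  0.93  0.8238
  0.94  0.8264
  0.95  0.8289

0.8051

T = 0.08333;  σ√T = 0.1472
d₁ = [ln(40/35) + (0.064 − 0.01 + ½·0.51²)·0.08333] / (σ√T) = (0.1335 + 0.0153) / 0.1472 = 1.0112 ⇒ 1.01
d₂ = 1.0112 − 0.1472 = 0.8639 ⇒ 0.86
Pr(exercise) under Q = N(d₂) = 0.8051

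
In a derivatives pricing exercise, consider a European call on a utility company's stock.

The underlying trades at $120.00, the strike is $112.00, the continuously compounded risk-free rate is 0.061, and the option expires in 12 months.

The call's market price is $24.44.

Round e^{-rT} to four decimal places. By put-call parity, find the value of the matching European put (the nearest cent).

exp(−rT) = exp(−0.061·1) = 0.9408
Put-call parity: C − P = S − K·e^(−rT) = 120 − 112·0.9408 = 120 − 105.3696 = 14.6304
P = C − (C − P) = 24.44 − (14.6304) = 9.8096

$9.81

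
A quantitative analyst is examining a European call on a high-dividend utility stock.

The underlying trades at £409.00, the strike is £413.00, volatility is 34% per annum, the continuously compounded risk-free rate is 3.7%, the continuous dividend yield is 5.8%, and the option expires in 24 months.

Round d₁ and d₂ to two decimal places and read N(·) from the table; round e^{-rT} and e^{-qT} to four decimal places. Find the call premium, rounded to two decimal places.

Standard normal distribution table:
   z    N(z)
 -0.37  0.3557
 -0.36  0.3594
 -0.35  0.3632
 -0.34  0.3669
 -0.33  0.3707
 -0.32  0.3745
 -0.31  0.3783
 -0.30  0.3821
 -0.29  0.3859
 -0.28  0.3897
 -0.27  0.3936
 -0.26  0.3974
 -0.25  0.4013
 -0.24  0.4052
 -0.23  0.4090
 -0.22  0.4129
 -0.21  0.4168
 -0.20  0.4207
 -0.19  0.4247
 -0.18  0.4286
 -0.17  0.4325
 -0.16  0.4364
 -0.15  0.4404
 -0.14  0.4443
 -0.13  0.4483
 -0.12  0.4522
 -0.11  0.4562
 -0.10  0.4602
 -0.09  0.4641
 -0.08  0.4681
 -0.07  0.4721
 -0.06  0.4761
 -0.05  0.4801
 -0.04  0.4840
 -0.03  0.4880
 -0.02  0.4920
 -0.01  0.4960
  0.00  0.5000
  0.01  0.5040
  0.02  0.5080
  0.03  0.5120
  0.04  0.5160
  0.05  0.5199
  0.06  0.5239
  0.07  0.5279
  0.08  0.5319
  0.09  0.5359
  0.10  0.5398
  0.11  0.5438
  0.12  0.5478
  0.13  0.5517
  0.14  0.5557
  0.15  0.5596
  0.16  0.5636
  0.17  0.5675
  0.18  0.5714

σ√T = 0.34·√2 = 0.4808
d₁ = [ln(409/413) + (0.037 − 0.058 + ½·0.34²)·2] / (σ√T) = (-0.0097 + 0.0736) / 0.4808 = 0.1328 which rounds to 0.13
d₂ = 0.1328 − 0.4808 = -0.3480 which rounds to -0.35
exp(−qT) = exp(−0.058·2) = 0.8905;  exp(−rT) = exp(−0.037·2) = 0.9287
N(d₁) = N(0.13) = 0.5517;  N(d₂) = N(-0.35) = 0.3632
C = 409·0.8905·0.5517 − 413·0.9287·0.3632 = 200.9371 − 139.3065 = 61.6307

£61.63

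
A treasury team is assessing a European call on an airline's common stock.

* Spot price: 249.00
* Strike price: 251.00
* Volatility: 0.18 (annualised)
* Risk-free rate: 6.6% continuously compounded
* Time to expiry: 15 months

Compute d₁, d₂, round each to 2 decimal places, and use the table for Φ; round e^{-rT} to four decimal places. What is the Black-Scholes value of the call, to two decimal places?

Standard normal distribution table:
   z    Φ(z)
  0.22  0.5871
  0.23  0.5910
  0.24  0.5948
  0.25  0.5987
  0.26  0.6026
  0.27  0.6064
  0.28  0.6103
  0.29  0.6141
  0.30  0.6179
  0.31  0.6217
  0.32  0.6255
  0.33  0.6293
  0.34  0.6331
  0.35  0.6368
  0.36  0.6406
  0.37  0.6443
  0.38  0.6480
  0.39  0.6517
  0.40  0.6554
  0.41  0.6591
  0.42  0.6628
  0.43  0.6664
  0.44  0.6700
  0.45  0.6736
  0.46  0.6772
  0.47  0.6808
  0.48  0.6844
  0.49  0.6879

29.37

σ√T = 0.18·√1.25 = 0.2012
d₁ = [ln(249/251) + (0.066 + 0.18²/2)·1.25] / 0.2012 = [-0.0080 + 0.1027] / 0.2012 = 0.4708 which rounds to 0.47
d₂ = d₁ − σ√T = 0.4708 − 0.2012 = 0.2696 which rounds to 0.27
e^(−rT) = e^(−0.066·1.25) = 0.9208
N(d₁) = N(0.47) = 0.6808;  N(d₂) = N(0.27) = 0.6064
C = 249·0.6808 − 251·0.9208·0.6064 = 169.5192 − 140.1517 = 29.3675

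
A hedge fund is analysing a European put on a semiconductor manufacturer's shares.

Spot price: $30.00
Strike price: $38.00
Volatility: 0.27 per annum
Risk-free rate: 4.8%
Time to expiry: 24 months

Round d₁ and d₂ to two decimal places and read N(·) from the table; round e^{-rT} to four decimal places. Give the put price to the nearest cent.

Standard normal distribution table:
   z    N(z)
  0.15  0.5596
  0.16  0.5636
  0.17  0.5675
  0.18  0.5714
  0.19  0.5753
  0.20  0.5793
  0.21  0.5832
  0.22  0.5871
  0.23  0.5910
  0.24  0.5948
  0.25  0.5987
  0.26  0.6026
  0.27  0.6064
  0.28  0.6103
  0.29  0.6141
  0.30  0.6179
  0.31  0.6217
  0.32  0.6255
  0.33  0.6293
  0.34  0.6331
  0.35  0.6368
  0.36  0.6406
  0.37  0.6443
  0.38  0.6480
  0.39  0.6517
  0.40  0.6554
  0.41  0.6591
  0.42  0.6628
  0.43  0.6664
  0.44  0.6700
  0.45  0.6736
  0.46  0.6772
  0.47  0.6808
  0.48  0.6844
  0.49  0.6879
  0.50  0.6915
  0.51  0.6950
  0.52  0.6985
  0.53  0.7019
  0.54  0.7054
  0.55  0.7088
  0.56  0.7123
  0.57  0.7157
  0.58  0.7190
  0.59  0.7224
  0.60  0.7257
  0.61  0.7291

σ√T = 0.27·√2 = 0.3818
d₁ = [ln(30/38) + (0.048 + 0.27²/2)·2] / 0.3818 = [-0.2364 + 0.1689] / 0.3818 = -0.1767 ⇒ -0.18
d₂ = d₁ − σ√T = -0.1767 − 0.3818 = -0.5586 ⇒ -0.56
e^(−rT) = e^(−0.048·2) = 0.9085
P = 38·0.9085·N(0.56) − 30·N(0.18) = 38·0.9085·0.7123 − 30·0.5714 = 24.5907 − 17.1420 = 7.4487

$7.45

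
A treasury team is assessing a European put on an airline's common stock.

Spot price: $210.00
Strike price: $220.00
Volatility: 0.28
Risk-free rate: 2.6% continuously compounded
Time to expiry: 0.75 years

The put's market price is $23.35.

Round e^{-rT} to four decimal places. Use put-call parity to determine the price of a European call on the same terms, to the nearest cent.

e^(−rT) = e^(−0.026·0.75) = 0.9807
Put-call parity: C − P = S − K·e^(−rT) = 210 − 220·0.9807 = 210 − 215.7540 = -5.7540
C = P + (C − P) = 23.35 + (-5.7540) = 17.5960

$17.60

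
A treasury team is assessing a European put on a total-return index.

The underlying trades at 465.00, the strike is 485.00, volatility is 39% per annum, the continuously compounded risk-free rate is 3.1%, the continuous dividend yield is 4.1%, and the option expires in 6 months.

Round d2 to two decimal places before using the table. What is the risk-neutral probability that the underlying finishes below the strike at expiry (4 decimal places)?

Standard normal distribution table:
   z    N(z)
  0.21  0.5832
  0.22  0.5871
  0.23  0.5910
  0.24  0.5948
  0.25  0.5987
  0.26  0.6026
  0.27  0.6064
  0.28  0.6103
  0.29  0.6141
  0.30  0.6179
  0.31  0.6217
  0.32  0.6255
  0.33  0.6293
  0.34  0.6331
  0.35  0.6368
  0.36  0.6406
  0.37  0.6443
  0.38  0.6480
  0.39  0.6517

0.6217

σ√T = 0.39 × 0.7071 = 0.2758
d₁ = [ln(465/485) + (0.031 − 0.041 + 0.39²/2)·0.5] / 0.2758 = [-0.0421 + 0.0330] / 0.2758 = -0.0329 ≈ -0.03
d₂ = d₁ − σ√T = -0.0329 − 0.2758 = -0.3087 ≈ -0.31
Risk-neutral Pr[S_T < K] = N(−d₂) = N(0.31) = 0.6217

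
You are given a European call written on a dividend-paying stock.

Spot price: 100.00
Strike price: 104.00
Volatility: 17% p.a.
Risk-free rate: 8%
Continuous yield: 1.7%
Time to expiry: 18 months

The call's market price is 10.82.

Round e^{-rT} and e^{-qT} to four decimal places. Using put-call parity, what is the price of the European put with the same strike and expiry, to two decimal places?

e^(−qT) = e^(−0.017·1.5) = 0.9748;  e^(−rT) = e^(−0.08·1.5) = 0.8869
Put-call parity: C − P = S·e^(−qT) − K·e^(−rT) = 100·0.9748 − 104·0.8869 = 97.4800 − 92.2376 = 5.2424
P = C − (C − P) = 10.82 − (5.2424) = 5.5776

5.58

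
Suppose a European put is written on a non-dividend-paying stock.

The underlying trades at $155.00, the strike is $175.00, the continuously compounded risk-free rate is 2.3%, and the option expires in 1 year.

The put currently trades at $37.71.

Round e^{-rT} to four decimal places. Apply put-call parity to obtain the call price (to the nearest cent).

$21.68

exp(−rT) = exp(−0.023·1) = 0.9773
Put-call parity: C − P = S − K·e^(−rT) = 155 − 175·0.9773 = 155 − 171.0275 = -16.0275
C = P + (C − P) = 37.71 + (-16.0275) = 21.6825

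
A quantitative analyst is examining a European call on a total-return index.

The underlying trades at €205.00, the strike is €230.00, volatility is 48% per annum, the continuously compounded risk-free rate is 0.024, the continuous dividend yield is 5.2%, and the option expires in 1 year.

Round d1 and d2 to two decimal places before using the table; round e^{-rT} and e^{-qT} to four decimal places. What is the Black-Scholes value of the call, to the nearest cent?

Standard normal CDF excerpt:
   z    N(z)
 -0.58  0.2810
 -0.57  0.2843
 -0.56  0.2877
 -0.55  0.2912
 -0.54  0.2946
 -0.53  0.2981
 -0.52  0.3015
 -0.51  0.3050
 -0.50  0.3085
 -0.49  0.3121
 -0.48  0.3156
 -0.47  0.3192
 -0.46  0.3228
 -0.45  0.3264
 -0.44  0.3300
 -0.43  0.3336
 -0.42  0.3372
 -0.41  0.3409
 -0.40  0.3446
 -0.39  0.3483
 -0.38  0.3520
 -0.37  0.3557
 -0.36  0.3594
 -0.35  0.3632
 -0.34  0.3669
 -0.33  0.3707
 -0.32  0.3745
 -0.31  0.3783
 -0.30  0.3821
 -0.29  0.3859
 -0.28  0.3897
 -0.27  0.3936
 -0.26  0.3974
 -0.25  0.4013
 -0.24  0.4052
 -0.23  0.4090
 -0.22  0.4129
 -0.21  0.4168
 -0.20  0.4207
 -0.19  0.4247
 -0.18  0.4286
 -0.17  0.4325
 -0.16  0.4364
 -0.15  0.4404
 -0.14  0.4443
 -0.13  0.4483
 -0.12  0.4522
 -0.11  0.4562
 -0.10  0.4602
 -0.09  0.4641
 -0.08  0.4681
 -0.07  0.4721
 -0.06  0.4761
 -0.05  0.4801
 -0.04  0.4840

σ√T = 0.48·√1 = 0.4800
d₁ = [ln(205/230) + (0.024 − 0.052 + 0.48²/2)·1] / 0.4800 = [-0.1151 + 0.0872] / 0.4800 = -0.0581 which rounds to -0.06
d₂ = d₁ − σ√T = -0.0581 − 0.4800 = -0.5381 which rounds to -0.54
e^(−qT) = e^(−0.052·1) = 0.9493;  e^(−rT) = e^(−0.024·1) = 0.9763
N(d₁) = N(-0.06) = 0.4761;  N(d₂) = N(-0.54) = 0.2946
C = 205·0.9493·0.4761 − 230·0.9763·0.2946 = 92.6522 − 66.1521 = 26.5000

€26.50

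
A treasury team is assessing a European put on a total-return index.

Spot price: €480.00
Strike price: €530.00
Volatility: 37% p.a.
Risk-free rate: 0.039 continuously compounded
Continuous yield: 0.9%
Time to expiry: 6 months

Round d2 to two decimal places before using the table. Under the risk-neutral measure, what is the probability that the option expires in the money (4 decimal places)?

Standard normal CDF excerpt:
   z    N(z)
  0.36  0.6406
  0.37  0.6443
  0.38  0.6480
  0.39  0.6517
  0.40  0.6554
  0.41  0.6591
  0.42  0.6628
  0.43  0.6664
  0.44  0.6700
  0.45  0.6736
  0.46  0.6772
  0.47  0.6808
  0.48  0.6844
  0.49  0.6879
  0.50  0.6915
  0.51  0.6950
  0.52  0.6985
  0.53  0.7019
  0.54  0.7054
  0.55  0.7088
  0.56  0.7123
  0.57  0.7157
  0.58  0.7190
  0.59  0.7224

σ√T = 0.37 × 0.7071 = 0.2616
d₁ = [ln(480/530) + (0.039 − 0.009 + 0.37²/2)·0.5] / 0.2616 = [-0.0991 + 0.0492] / 0.2616 = -0.1906 ≈ -0.19
d₂ = d₁ − σ√T = -0.1906 − 0.2616 = -0.4522 ≈ -0.45
Pr(exercise) under Q = N(−d₂) = N(0.45) = 0.6736

0.6736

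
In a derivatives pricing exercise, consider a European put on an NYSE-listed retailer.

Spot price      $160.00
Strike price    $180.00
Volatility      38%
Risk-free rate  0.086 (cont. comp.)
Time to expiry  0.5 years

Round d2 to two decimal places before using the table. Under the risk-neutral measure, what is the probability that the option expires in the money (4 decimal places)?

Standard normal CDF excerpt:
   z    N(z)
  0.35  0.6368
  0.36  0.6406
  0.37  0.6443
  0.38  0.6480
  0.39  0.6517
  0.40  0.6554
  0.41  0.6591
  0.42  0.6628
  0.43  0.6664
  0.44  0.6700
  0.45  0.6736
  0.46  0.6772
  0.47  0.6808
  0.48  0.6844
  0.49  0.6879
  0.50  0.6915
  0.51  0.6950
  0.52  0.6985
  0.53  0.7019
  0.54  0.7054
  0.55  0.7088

T = 0.5;  σ√T = 0.2687
d₁ = [ln(160/180) + (0.086 + 0.38²/2)·0.5] / 0.2687 = [-0.1178 + 0.0791] / 0.2687 = -0.1440 → -0.14
d₂ = d₁ − σ√T = -0.1440 − 0.2687 = -0.4127 → -0.41
Pr(exercise) under Q = N(−d₂) = N(0.41) = 0.6591

0.6591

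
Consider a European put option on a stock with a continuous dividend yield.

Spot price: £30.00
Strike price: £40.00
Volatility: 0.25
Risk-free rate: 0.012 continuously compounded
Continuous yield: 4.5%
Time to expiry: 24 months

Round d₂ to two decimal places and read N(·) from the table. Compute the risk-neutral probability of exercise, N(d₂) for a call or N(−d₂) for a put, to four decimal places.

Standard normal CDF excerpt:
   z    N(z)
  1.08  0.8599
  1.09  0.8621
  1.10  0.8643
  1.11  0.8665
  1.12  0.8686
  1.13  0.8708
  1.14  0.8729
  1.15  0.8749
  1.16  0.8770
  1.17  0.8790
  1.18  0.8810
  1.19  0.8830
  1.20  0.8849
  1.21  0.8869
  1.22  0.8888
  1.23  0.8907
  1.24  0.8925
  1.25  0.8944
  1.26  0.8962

σ√T = 0.25 × 1.4142 = 0.3536
d₁ = [ln(30/40) + (0.012 − 0.045 + 0.25²/2)·2] / 0.3536 = [-0.2877 − 0.0035] / 0.3536 = -0.8236 which rounds to -0.82
d₂ = d₁ − σ√T = -0.8236 − 0.3536 = -1.1771 which rounds to -1.18
Risk-neutral Pr[S_T < K] = N(−d₂) = N(1.18) = 0.8810

0.8810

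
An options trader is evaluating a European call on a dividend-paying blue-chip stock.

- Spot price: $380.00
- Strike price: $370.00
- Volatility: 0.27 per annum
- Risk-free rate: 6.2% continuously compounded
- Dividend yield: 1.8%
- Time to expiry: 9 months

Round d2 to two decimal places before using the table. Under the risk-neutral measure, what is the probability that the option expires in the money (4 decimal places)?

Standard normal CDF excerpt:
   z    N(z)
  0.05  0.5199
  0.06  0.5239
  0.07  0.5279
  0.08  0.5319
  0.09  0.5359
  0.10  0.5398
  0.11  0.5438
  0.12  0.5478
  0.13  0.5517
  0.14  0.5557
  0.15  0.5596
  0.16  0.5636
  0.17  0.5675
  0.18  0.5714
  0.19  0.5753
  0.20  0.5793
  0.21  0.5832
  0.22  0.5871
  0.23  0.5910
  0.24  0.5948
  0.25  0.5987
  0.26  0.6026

0.5557

T = 0.75;  σ√T = 0.2338
d₁ = [ln(380/370) + (0.062 − 0.018 + 0.27²/2)·0.75] / 0.2338 = [0.0267 + 0.0603] / 0.2338 = 0.3721 which rounds to 0.37
d₂ = d₁ − σ√T = 0.3721 − 0.2338 = 0.1383 which rounds to 0.14
Risk-neutral Pr[S_T > K] = N(d₂) = N(0.14) = 0.5557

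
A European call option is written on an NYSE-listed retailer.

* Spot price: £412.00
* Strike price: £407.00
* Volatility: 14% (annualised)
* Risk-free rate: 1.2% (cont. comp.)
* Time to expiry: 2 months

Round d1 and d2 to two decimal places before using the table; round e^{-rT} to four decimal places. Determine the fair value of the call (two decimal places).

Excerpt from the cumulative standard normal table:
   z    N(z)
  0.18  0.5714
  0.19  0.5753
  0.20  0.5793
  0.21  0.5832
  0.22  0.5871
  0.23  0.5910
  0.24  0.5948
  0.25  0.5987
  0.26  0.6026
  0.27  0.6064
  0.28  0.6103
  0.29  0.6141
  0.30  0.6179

£12.97

σ√T = 0.14 × 0.4082 = 0.0572
d₁ = [ln(412/407) + (0.012 + 0.14²/2)·0.1667] / 0.0572 = [0.0122 + 0.0036] / 0.0572 = 0.2772 ⇒ 0.28
d₂ = d₁ − σ√T = 0.2772 − 0.0572 = 0.2200 ⇒ 0.22
exp(−rT) = exp(−0.012·0.1667) = 0.9980
C = 412·N(0.28) − 407·0.9980·N(0.22) = 412·0.6103 − 407·0.9980·0.5871 = 251.4436 − 238.4718 = 12.9718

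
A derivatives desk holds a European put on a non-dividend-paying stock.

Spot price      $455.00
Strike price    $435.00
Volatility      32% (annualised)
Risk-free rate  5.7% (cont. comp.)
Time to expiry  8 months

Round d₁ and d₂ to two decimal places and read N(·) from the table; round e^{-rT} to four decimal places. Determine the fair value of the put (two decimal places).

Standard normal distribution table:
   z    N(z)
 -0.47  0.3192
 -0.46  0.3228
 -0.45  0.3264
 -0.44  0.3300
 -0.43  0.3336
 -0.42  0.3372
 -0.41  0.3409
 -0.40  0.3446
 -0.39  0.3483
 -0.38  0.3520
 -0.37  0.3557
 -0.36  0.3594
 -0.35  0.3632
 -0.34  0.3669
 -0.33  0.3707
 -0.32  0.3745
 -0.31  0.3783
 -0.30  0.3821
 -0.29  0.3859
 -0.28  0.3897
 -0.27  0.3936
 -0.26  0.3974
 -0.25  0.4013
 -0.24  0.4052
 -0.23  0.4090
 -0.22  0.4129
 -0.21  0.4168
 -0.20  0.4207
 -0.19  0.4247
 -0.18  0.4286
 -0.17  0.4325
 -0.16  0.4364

$29.34

σ√T = 0.32·√0.6667 = 0.2613
d₁ = [ln(455/435) + (0.057 + 0.32²/2)·0.6667] / 0.2613 = [0.0450 + 0.0721] / 0.2613 = 0.4481 → 0.45
d₂ = d₁ − σ√T = 0.4481 − 0.2613 = 0.1868 → 0.19
exp(−rT) = exp(−0.057·0.6667) = 0.9627
P = 435·0.9627·N(-0.19) − 455·N(-0.45) = 435·0.9627·0.4247 − 455·0.3264 = 177.8535 − 148.5120 = 29.3415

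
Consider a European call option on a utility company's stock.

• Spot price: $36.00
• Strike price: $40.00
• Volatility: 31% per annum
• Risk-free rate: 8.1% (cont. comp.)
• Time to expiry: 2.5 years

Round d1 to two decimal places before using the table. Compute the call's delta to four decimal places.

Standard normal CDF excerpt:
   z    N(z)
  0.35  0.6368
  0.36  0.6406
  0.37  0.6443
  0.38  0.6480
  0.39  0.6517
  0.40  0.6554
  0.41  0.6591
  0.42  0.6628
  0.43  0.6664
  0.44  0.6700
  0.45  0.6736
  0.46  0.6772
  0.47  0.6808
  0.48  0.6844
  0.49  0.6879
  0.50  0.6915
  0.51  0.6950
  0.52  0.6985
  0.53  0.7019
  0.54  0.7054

T = 2.5;  σ√T = 0.4902
ln(S/K) + (r + σ²/2)T = ln(36/40) + (0.081 + 0.31²/2)·2.5 = -0.1054 + 0.3226 = 0.2173
d₁ = 0.2173 / 0.4902 = 0.4433 ≈ 0.44
N(d₁) = N(0.44) = 0.6700
Δ_call = N(d₁) = 0.6700

0.6700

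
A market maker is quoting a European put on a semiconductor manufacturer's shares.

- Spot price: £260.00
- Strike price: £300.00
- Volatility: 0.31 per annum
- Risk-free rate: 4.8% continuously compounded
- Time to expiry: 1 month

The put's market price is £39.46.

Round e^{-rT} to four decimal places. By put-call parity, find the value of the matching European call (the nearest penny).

£0.66

exp(−rT) = exp(−0.048·0.08333) = 0.9960
Put-call parity: C − P = S − K·e^(−rT) = 260 − 300·0.9960 = 260 − 298.8000 = -38.8000
C = P + (C − P) = 39.46 + (-38.8000) = 0.6600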